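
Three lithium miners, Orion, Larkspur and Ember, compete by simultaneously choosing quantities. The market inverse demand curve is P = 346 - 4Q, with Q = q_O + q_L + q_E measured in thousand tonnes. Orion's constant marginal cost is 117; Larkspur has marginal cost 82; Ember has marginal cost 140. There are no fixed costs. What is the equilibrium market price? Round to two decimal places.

Orion's profit: π_O = (346 - 4Q)q_O - (117q_O). Setting ∂π_O/∂q_O = 0: 229 - 8q_O - 4(q_L + q_E) = 0.
Larkspur's profit: π_L = (346 - 4Q)q_L - (82q_L). Setting ∂π_L/∂q_L = 0: 264 - 8q_L - 4(q_O + q_E) = 0.
Ember's profit: π_E = (346 - 4Q)q_E - (140q_E). Setting ∂π_E/∂q_E = 0: 206 - 8q_E - 4(q_O + q_L) = 0.
Adding the 3 conditions: 699 − 8Q − 8Q = 0, i.e. Q = 699/16.
Back-substituting: q_O = (229 − 699/4)/4 = 217/16, q_L = (264 − 699/4)/4 = 357/16, q_E = (206 − 699/4)/4 = 125/16.
Total output Q = 699/16, so price P = 346 - 4·(699/16) = 685/4.

171.25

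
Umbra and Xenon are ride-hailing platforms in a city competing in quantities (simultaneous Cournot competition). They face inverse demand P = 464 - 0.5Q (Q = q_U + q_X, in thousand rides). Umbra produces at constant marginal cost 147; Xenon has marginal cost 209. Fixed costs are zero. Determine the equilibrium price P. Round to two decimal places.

Umbra's profit: π_U = (464 - 0.5Q)q_U - (147q_U). Setting ∂π_U/∂q_U = 0: 317 - q_U - (1/2)(q_X) = 0.
Xenon's first-order condition: 255 - q_X - (1/2)(q_U) = 0.
So q_U = (317 - (1/2)q_X) and q_X = (255 - (1/2)q_U).
Solving the pair: q_U = 758/3, q_X = 386/3.
Total output Q = 1144/3, so price P = 464 - (1/2)·(1144/3) = 820/3.

273.33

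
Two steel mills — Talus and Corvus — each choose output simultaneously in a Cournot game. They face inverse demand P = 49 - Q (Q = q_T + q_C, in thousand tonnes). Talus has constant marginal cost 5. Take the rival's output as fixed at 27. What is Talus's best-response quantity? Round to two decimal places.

With the rival's output fixed at 27, Talus's profit is π_T = (49 - 27 - q_T)q_T - (5q_T) = (22 - q_T)q_T - (5q_T).
∂π_T/∂q_T = 17 - 2q_T = 0, so q_T = 17/2.

8.50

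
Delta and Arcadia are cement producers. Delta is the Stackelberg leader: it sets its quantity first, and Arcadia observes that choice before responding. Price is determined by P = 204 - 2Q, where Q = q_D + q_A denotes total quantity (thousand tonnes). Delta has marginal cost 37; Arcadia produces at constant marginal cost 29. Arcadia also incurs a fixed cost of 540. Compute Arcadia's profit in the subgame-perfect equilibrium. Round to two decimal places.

Solve by backward induction. Given q_D, the follower Arcadia maximises π_A = (204 - 2q_D - 2q_A)q_A - 29q_A.
Follower FOC: 175 - 2q_D - 4q_A = 0, so q_A(q_D) = (175 - 2q_D)/4.
Delta substitutes q_A(q_D) into its own profit: π_D = q_D(204 - 2q_D - (175 - 2q_D)/2) - 37q_D = (233/2 - q_D)q_D - 37q_D.
The leader's first-order condition 159/2 - 2q_D = 0 yields q_D = 159/4.
Then q_A = (175 - 2·(159/4))/4 = 191/8.
Price P = 204 - 2·(509/8) = 307/4.
Arcadia's profit: (307/4 - 29)·(191/8) - 540 = 600.0313.

600.03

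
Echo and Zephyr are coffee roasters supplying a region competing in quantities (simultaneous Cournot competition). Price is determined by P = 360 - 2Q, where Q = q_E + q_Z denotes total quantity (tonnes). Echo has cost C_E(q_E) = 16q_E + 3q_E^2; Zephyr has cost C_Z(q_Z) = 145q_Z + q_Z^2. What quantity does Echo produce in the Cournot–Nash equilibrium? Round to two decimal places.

29.18

Echo's profit: π_E = (360 - 2Q)q_E - (16q_E + 3q_E²). Setting ∂π_E/∂q_E = 0: 344 - 10q_E - 2(q_Z) = 0.
Zephyr's profit: π_Z = (360 - 2Q)q_Z - (145q_Z + q_Z²). Setting ∂π_Z/∂q_Z = 0: 215 - 6q_Z - 2(q_E) = 0.
Best responses: q_E = (344 - 2q_Z)/10, q_Z = (215 - 2q_E)/6.
Solving the pair: q_E = 817/28, q_Z = 731/28.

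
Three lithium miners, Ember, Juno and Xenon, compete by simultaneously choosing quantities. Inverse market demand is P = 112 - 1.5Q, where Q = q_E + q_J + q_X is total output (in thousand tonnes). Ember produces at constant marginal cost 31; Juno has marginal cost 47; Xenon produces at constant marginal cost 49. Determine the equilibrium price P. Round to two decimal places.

59.75

Ember's profit: π_E = (112 - 1.5Q)q_E - (31q_E). Setting ∂π_E/∂q_E = 0: 81 - 3q_E - (3/2)(q_J + q_X) = 0.
Juno's profit: π_J = (112 - 1.5Q)q_J - (47q_J). Setting ∂π_J/∂q_J = 0: 65 - 3q_J - (3/2)(q_E + q_X) = 0.
Xenon's first-order condition: 63 - 3q_X - (3/2)(q_E + q_J) = 0.
Adding the 3 conditions: 209 − 3Q − 3Q = 0, i.e. Q = 209/6.
Back-substituting: q_E = (81 − 209/4)/(3/2) = 115/6, q_J = (65 − 209/4)/(3/2) = 17/2, q_X = (63 − 209/4)/(3/2) = 43/6.
Total output Q = 209/6, so price P = 112 - (3/2)·(209/6) = 239/4.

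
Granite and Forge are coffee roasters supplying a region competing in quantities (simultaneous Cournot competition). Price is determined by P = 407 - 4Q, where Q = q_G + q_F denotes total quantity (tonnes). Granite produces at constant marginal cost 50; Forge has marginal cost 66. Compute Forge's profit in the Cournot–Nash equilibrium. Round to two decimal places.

Granite's profit: π_G = (407 - 4Q)q_G - (50q_G). Setting ∂π_G/∂q_G = 0: 357 - 8q_G - 4(q_F) = 0.
Forge's profit: π_F = (407 - 4Q)q_F - (66q_F). Setting ∂π_F/∂q_F = 0: 341 - 8q_F - 4(q_G) = 0.
Best responses: q_G = (357 - 4q_F)/8, q_F = (341 - 4q_G)/8.
Solving the pair: q_G = 373/12, q_F = 325/12.
Price P = 407 - 4·(349/6) = 523/3.
Forge's profit: (523/3 - 66)·(325/12) = 2934.0278.

2934.03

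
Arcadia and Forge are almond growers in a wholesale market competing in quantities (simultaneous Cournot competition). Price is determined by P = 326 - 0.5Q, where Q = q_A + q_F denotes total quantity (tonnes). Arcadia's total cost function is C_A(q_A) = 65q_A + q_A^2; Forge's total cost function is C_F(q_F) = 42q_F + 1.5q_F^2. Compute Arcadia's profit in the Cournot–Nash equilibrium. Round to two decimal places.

8839.52

Arcadia's profit: π_A = (326 - 0.5Q)q_A - (65q_A + q_A²). Setting ∂π_A/∂q_A = 0: 261 - 3q_A - (1/2)(q_F) = 0.
Forge's profit: π_F = (326 - 0.5Q)q_F - (42q_F + (3/2)q_F²). Setting ∂π_F/∂q_F = 0: 284 - 4q_F - (1/2)(q_A) = 0.
So q_A = (261 - (1/2)q_F)/3 and q_F = (284 - (1/2)q_A)/4.
Solving the pair: q_A = 76.7660, q_F = 61.4043.
Price P = 326 - (1/2)·138.1702 = 256.9149.
Arcadia's profit: 256.9149·76.7660 - 65·76.7660 - 76.7660² = 8839.5183.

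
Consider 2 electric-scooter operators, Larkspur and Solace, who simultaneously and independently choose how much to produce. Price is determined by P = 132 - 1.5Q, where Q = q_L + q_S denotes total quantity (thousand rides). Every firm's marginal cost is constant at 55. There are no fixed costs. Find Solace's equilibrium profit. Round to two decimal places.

439.19

Each firm earns π_i = (132 - 1.5Q)q_i - 55q_i.
First-order condition (treating rivals' output as given): 77 - 3q_i - (3/2)q_j = 0.
With identical firms every q_j equals q_i, so q_j = q_i and 77 = (9/2)q_i, giving q_i = 154/9.
Price P = 132 - (3/2)·(308/9) = 242/3.
Solace's profit: (242/3 - 55)·(154/9) = 439.1852.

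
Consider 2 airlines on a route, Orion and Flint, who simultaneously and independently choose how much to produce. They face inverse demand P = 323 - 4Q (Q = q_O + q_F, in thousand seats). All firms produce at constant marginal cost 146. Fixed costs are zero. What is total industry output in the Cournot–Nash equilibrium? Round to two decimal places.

29.50

A representative firm's profit is π_i = q_i(323 - 4Q) - 146q_i.
Setting ∂π_i/∂q_i = 0 with rivals' quantities fixed: 177 - 8q_i - 4q_j = 0.
With identical firms every q_j equals q_i, so q_j = q_i and 177 = 12q_i, giving q_i = 59/4.
Total output Q = 59/4 + 59/4 = 59/2.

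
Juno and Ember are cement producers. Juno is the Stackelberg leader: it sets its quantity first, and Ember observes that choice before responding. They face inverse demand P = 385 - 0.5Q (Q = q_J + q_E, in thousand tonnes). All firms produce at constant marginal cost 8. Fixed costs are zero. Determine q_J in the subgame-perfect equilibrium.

377

Solve by backward induction. Given q_J, the follower Ember maximises π_E = (385 - (1/2)q_J - (1/2)q_E)q_E - 8q_E.
Setting the follower's marginal profit to zero, 377 - (1/2)q_J - q_E = 0, i.e. q_E = (377 - (1/2)q_J).
Juno substitutes q_E(q_J) into its own profit: π_J = q_J(385 - (1/2)q_J - (377 - (1/2)q_J)/2) - 8q_J = (393/2 - (1/4)q_J)q_J - 8q_J.
The leader's first-order condition 377/2 - (1/2)q_J = 0 yields q_J = 377.
Then q_E = (377 - (1/2)·377) = 377/2.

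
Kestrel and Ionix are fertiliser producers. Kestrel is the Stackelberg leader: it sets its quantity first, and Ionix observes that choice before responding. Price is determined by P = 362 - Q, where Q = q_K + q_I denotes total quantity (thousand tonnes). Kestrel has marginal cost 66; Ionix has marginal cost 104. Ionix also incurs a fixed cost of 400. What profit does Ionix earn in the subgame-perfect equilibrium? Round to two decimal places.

1670.25

Solve by backward induction. Given q_K, the follower Ionix maximises π_I = (362 - q_K - q_I)q_I - 104q_I.
Setting the follower's marginal profit to zero, 258 - q_K - 2q_I = 0, i.e. q_I = (258 - q_K)/2.
The leader anticipates this reaction. Substituting into P = 362 - Q gives P = 233 - (1/2)q_K, so π_K = (233 - (1/2)q_K)q_K - 66q_K.
The leader's first-order condition 167 - q_K = 0 yields q_K = 167.
Then q_I = (258 - 167)/2 = 91/2.
Price P = 362 - 425/2 = 299/2.
Ionix's profit: (299/2 - 104)·(91/2) - 400 = 1670.2500.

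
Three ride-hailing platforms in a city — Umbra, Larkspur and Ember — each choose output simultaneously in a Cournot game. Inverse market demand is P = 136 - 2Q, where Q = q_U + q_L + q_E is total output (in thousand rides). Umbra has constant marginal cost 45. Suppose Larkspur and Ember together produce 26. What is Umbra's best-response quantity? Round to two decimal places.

9.75

With rivals' combined output fixed at 26, Umbra's profit is π_U = (136 - 2·26 - 2q_U)q_U - (45q_U) = (84 - 2q_U)q_U - (45q_U).
∂π_U/∂q_U = 39 - 4q_U = 0, so q_U = 39/4.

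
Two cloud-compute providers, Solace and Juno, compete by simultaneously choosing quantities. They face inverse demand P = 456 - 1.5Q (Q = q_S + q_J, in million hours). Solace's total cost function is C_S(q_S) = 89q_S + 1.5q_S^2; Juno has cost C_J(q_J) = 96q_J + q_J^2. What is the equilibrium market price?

Solace's profit: π_S = (456 - 1.5Q)q_S - (89q_S + (3/2)q_S²). Setting ∂π_S/∂q_S = 0: 367 - 6q_S - (3/2)(q_J) = 0.
Juno's profit: π_J = (456 - 1.5Q)q_J - (96q_J + q_J²). Setting ∂π_J/∂q_J = 0: 360 - 5q_J - (3/2)(q_S) = 0.
Best responses: q_S = (367 - (3/2)q_J)/6, q_J = (360 - (3/2)q_S)/5.
Substituting one into the other gives q_S = 140/3 and q_J = 58.
Total output Q = 314/3, so price P = 456 - (3/2)·(314/3) = 299.

299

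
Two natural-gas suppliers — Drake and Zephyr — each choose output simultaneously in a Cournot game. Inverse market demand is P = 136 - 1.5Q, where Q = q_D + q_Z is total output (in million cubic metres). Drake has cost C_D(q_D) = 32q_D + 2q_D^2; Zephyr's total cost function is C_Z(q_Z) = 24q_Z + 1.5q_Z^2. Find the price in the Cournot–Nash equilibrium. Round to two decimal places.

95.09

Drake's profit: π_D = (136 - 1.5Q)q_D - (32q_D + 2q_D²). Setting ∂π_D/∂q_D = 0: 104 - 7q_D - (3/2)(q_Z) = 0.
Zephyr's first-order condition: 112 - 6q_Z - (3/2)(q_D) = 0.
Rearranging gives the reaction functions q_D = (104 - (3/2)q_Z)/7 and q_Z = (112 - (3/2)q_D)/6.
Solving the pair: q_D = 608/53, q_Z = 15.7987.
Total output Q = 27.2704, so price P = 136 - (3/2)·27.2704 = 95.0943.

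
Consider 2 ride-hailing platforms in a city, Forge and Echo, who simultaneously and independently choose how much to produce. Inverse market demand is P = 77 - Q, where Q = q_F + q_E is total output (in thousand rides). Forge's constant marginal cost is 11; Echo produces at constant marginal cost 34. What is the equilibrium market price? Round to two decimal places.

40.67

Forge's profit: π_F = (77 - Q)q_F - (11q_F). Setting ∂π_F/∂q_F = 0: 66 - 2q_F - (q_E) = 0.
Echo's profit: π_E = (77 - Q)q_E - (34q_E). Setting ∂π_E/∂q_E = 0: 43 - 2q_E - (q_F) = 0.
Best responses: q_F = (66 - q_E)/2, q_E = (43 - q_F)/2.
Solving the pair: q_F = 89/3, q_E = 20/3.
Total output Q = 109/3, so price P = 77 - 109/3 = 122/3.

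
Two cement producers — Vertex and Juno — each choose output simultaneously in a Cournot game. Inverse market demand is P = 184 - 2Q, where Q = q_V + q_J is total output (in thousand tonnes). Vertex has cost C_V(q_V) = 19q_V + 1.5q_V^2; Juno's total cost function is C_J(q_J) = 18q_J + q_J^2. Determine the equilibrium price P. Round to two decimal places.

Vertex's profit: π_V = (184 - 2Q)q_V - (19q_V + (3/2)q_V²). Setting ∂π_V/∂q_V = 0: 165 - 7q_V - 2(q_J) = 0.
Juno's first-order condition: 166 - 6q_J - 2(q_V) = 0.
Best responses: q_V = (165 - 2q_J)/7, q_J = (166 - 2q_V)/6.
Substituting one into the other gives q_V = 329/19 and q_J = 416/19.
Total output Q = 745/19, so price P = 184 - 2·(745/19) = 105.5789.

105.58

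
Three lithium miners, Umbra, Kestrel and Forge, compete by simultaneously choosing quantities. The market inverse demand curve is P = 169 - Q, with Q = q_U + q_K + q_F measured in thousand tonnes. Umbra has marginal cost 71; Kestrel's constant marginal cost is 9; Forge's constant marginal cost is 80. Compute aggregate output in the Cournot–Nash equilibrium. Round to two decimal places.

86.75

Umbra's profit: π_U = (169 - Q)q_U - (71q_U). Setting ∂π_U/∂q_U = 0: 98 - 2q_U - (q_K + q_F) = 0.
Kestrel's first-order condition: 160 - 2q_K - (q_U + q_F) = 0.
Forge's profit: π_F = (169 - Q)q_F - (80q_F). Setting ∂π_F/∂q_F = 0: 89 - 2q_F - (q_U + q_K) = 0.
Adding the 3 conditions: 347 − 2Q − 2Q = 0, i.e. Q = 347/4.
Back-substituting: q_U = (98 − 347/4) = 45/4, q_K = (160 − 347/4) = 293/4, q_F = (89 − 347/4) = 9/4.
Total output Q = 45/4 + 293/4 + 9/4 = 347/4.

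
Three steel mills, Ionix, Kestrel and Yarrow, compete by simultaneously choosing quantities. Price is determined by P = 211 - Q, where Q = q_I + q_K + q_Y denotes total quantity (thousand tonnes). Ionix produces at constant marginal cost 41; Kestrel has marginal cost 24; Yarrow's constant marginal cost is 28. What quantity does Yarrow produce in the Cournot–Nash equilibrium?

48

Ionix's profit: π_I = (211 - Q)q_I - (41q_I). Setting ∂π_I/∂q_I = 0: 170 - 2q_I - (q_K + q_Y) = 0.
Kestrel's profit: π_K = (211 - Q)q_K - (24q_K). Setting ∂π_K/∂q_K = 0: 187 - 2q_K - (q_I + q_Y) = 0.
Yarrow's first-order condition: 183 - 2q_Y - (q_I + q_K) = 0.
Summing all 3 equations gives 540 − 4Q = 0, hence Q = 135.
Back-substituting: q_I = (170 − 135) = 35, q_K = (187 − 135) = 52, q_Y = (183 − 135) = 48.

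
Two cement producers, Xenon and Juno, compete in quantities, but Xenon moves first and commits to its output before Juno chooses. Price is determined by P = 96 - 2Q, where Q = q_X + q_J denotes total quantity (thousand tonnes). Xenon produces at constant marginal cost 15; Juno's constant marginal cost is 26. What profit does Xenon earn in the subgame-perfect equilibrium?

Solve by backward induction. Given q_X, the follower Juno maximises π_J = (96 - 2q_X - 2q_J)q_J - 26q_J.
Setting the follower's marginal profit to zero, 70 - 2q_X - 4q_J = 0, i.e. q_J = (70 - 2q_X)/4.
Xenon substitutes q_J(q_X) into its own profit: π_X = q_X(96 - 2q_X - (70 - 2q_X)/2) - 15q_X = (61 - q_X)q_X - 15q_X.
Maximising: ∂π_X/∂q_X = 46 - 2q_X = 0, giving q_X = 23.
Then q_J = (70 - 2·23)/4 = 6.
Price P = 96 - 2·29 = 38.
Xenon's profit: (38 - 15)·23 = 529.

529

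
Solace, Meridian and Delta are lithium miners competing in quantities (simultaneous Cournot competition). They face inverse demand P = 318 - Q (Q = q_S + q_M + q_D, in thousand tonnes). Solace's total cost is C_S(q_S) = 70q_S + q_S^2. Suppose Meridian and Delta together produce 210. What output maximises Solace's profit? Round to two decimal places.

9.50

With rivals' combined output fixed at 210, Solace's profit is π_S = (318 - 210 - q_S)q_S - (70q_S + q_S²) = (108 - q_S)q_S - (70q_S + q_S²).
∂π_S/∂q_S = 38 - 4q_S = 0, so q_S = 19/2.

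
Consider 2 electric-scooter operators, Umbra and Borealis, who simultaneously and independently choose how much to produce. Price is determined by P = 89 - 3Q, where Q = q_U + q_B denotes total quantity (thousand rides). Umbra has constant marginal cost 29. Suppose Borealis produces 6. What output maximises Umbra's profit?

7

With the rival's output fixed at 6, Umbra's profit is π_U = (89 - 3·6 - 3q_U)q_U - (29q_U) = (71 - 3q_U)q_U - (29q_U).
∂π_U/∂q_U = 42 - 6q_U = 0, so q_U = 7.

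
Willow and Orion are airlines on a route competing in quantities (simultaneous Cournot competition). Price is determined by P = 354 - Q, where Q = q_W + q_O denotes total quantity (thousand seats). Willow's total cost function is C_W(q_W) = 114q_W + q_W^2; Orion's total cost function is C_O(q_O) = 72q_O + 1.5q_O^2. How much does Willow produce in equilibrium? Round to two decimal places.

48.32

Willow's profit: π_W = (354 - Q)q_W - (114q_W + q_W²). Setting ∂π_W/∂q_W = 0: 240 - 4q_W - (q_O) = 0.
Orion's first-order condition: 282 - 5q_O - (q_W) = 0.
So q_W = (240 - q_O)/4 and q_O = (282 - q_W)/5.
Solving the pair: q_W = 918/19, q_O = 888/19.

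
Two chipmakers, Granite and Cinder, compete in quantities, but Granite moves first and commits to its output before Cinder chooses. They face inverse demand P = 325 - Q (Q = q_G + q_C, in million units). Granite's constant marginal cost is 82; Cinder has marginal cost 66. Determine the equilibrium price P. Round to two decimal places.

138.75

Solve by backward induction. Given q_G, the follower Cinder maximises π_C = (325 - q_G - q_C)q_C - 66q_C.
Setting the follower's marginal profit to zero, 259 - q_G - 2q_C = 0, i.e. q_C = (259 - q_G)/2.
Granite substitutes q_C(q_G) into its own profit: π_G = q_G(325 - q_G - (259 - q_G)/2) - 82q_G = (391/2 - (1/2)q_G)q_G - 82q_G.
Maximising: ∂π_G/∂q_G = 227/2 - q_G = 0, giving q_G = 227/2.
Then q_C = (259 - 227/2)/2 = 291/4.
Total output Q = 745/4, so price P = 325 - 745/4 = 555/4.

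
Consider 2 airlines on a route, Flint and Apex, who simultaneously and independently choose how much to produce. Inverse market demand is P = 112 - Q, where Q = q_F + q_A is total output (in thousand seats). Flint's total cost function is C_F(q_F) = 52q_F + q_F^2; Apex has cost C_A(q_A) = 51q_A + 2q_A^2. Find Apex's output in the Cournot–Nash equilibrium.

Flint's profit: π_F = (112 - Q)q_F - (52q_F + q_F²). Setting ∂π_F/∂q_F = 0: 60 - 4q_F - (q_A) = 0.
Apex's profit: π_A = (112 - Q)q_A - (51q_A + 2q_A²). Setting ∂π_A/∂q_A = 0: 61 - 6q_A - (q_F) = 0.
So q_F = (60 - q_A)/4 and q_A = (61 - q_F)/6.
Substituting one into the other gives q_F = 13 and q_A = 8.

8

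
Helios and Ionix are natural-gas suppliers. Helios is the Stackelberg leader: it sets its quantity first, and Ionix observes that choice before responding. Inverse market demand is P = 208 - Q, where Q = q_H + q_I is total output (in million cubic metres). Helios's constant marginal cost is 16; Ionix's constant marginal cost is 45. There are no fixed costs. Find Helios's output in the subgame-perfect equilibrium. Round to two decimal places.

110.50

Solve by backward induction. Given q_H, the follower Ionix maximises π_I = (208 - q_H - q_I)q_I - 45q_I.
Setting the follower's marginal profit to zero, 163 - q_H - 2q_I = 0, i.e. q_I = (163 - q_H)/2.
The leader anticipates this reaction. Substituting into P = 208 - Q gives P = 253/2 - (1/2)q_H, so π_H = (253/2 - (1/2)q_H)q_H - 16q_H.
Maximising: ∂π_H/∂q_H = 221/2 - q_H = 0, giving q_H = 221/2.
Then q_I = (163 - 221/2)/2 = 105/4.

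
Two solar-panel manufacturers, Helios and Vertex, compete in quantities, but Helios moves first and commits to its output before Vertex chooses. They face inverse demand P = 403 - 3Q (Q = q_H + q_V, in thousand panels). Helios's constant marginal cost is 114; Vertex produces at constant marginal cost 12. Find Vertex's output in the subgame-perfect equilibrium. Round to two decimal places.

49.58

Solve by backward induction. Given q_H, the follower Vertex maximises π_V = (403 - 3q_H - 3q_V)q_V - 12q_V.
∂π_V/∂q_V = 391 - 3q_H - 6q_V = 0 gives the reaction function q_V = (391 - 3q_H)/6.
The leader anticipates this reaction. Substituting into P = 403 - 3Q gives P = 415/2 - (3/2)q_H, so π_H = (415/2 - (3/2)q_H)q_H - 114q_H.
Leader FOC: 187/2 - 3q_H = 0, so q_H = 187/6.
Then q_V = (391 - 3·(187/6))/6 = 595/12.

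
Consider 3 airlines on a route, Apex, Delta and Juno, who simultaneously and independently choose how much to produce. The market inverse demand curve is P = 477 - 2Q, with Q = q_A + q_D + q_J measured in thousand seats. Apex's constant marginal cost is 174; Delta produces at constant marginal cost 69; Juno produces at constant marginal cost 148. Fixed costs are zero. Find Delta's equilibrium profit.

Apex's profit: π_A = (477 - 2Q)q_A - (174q_A). Setting ∂π_A/∂q_A = 0: 303 - 4q_A - 2(q_D + q_J) = 0.
Delta's first-order condition: 408 - 4q_D - 2(q_A + q_J) = 0.
Juno's profit: π_J = (477 - 2Q)q_J - (148q_J). Setting ∂π_J/∂q_J = 0: 329 - 4q_J - 2(q_A + q_D) = 0.
Summing all 3 equations gives 1040 − 8Q = 0, hence Q = 130.
Back-substituting: q_A = (303 − 260)/2 = 43/2, q_D = (408 − 260)/2 = 74, q_J = (329 − 260)/2 = 69/2.
Price P = 477 - 2·130 = 217.
Delta's profit: (217 - 69)·74 = 10952.

10952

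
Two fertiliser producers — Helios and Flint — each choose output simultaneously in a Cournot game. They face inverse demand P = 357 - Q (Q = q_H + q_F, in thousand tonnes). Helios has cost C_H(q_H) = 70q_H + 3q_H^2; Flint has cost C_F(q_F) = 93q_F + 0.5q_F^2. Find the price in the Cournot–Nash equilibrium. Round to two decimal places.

251.70

Helios's profit: π_H = (357 - Q)q_H - (70q_H + 3q_H²). Setting ∂π_H/∂q_H = 0: 287 - 8q_H - (q_F) = 0.
Flint's profit: π_F = (357 - Q)q_F - (93q_F + (1/2)q_F²). Setting ∂π_F/∂q_F = 0: 264 - 3q_F - (q_H) = 0.
So q_H = (287 - q_F)/8 and q_F = (264 - q_H)/3.
Substituting one into the other gives q_H = 597/23 and q_F = 1825/23.
Total output Q = 105.3043, so price P = 357 - 105.3043 = 251.6957.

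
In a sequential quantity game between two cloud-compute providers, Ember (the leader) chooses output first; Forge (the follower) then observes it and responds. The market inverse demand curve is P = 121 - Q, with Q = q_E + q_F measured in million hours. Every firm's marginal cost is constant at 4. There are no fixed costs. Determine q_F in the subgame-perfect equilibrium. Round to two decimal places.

29.25

Solve by backward induction. Given q_E, the follower Forge maximises π_F = (121 - q_E - q_F)q_F - 4q_F.
Follower FOC: 117 - q_E - 2q_F = 0, so q_F(q_E) = (117 - q_E)/2.
The leader anticipates this reaction. Substituting into P = 121 - Q gives P = 125/2 - (1/2)q_E, so π_E = (125/2 - (1/2)q_E)q_E - 4q_E.
The leader's first-order condition 117/2 - q_E = 0 yields q_E = 117/2.
Then q_F = (117 - 117/2)/2 = 117/4.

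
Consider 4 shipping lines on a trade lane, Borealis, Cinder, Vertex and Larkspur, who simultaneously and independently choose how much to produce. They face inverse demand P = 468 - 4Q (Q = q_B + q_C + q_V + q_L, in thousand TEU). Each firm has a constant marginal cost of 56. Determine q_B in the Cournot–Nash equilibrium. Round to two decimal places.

20.60

A representative firm's profit is π_i = q_i(468 - 4Q) - 56q_i.
Setting ∂π_i/∂q_i = 0 with rivals' quantities fixed: 412 - 8q_i - 4·Σ_{j≠i} q_j = 0.
By symmetry each firm produces the same amount; substituting Σ_{j≠i} q_j = 3q_i yields q_i = 412/20 = 103/5.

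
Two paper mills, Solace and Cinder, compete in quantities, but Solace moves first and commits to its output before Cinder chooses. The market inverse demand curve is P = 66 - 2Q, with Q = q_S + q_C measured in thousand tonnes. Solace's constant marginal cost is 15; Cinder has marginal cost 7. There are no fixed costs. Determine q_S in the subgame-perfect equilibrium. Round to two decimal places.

The follower Cinder best-responds to any q_S: π_C = (66 - 2Q)q_C - 7q_C.
Setting the follower's marginal profit to zero, 59 - 2q_S - 4q_C = 0, i.e. q_C = (59 - 2q_S)/4.
Solace substitutes q_C(q_S) into its own profit: π_S = q_S(66 - 2q_S - (59 - 2q_S)/2) - 15q_S = (73/2 - q_S)q_S - 15q_S.
Maximising: ∂π_S/∂q_S = 43/2 - 2q_S = 0, giving q_S = 43/4.
Then q_C = (59 - 2·(43/4))/4 = 75/8.

10.75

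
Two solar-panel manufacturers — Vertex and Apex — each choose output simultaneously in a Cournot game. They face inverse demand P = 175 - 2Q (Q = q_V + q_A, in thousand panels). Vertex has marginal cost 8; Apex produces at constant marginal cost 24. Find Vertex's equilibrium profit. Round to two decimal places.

Vertex's profit: π_V = (175 - 2Q)q_V - (8q_V). Setting ∂π_V/∂q_V = 0: 167 - 4q_V - 2(q_A) = 0.
Apex's profit: π_A = (175 - 2Q)q_A - (24q_A). Setting ∂π_A/∂q_A = 0: 151 - 4q_A - 2(q_V) = 0.
So q_V = (167 - 2q_A)/4 and q_A = (151 - 2q_V)/4.
Substituting one into the other gives q_V = 61/2 and q_A = 45/2.
Price P = 175 - 2·53 = 69.
Vertex's profit: (69 - 8)·(61/2) = 1860.5000.

1860.50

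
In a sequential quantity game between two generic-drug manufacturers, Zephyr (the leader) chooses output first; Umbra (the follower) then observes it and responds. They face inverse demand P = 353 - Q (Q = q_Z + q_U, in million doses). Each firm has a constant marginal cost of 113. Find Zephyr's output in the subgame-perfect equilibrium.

The follower Umbra best-responds to any q_Z: π_U = (353 - Q)q_U - 113q_U.
Follower FOC: 240 - q_Z - 2q_U = 0, so q_U(q_Z) = (240 - q_Z)/2.
Zephyr substitutes q_U(q_Z) into its own profit: π_Z = q_Z(353 - q_Z - (240 - q_Z)/2) - 113q_Z = (233 - (1/2)q_Z)q_Z - 113q_Z.
Maximising: ∂π_Z/∂q_Z = 120 - q_Z = 0, giving q_Z = 120.
Then q_U = (240 - 120)/2 = 60.

120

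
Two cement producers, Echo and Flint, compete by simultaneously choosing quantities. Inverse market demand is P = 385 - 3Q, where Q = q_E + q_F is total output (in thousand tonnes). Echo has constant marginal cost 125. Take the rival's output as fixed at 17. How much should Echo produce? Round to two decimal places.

With the rival's output fixed at 17, Echo's profit is π_E = (385 - 3·17 - 3q_E)q_E - (125q_E) = (334 - 3q_E)q_E - (125q_E).
∂π_E/∂q_E = 209 - 6q_E = 0, so q_E = 209/6.

34.83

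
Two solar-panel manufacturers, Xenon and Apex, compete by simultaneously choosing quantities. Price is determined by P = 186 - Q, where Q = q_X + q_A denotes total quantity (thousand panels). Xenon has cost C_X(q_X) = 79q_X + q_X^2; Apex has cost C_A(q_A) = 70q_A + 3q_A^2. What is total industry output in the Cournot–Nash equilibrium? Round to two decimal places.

35.39

Xenon's profit: π_X = (186 - Q)q_X - (79q_X + q_X²). Setting ∂π_X/∂q_X = 0: 107 - 4q_X - (q_A) = 0.
Apex's first-order condition: 116 - 8q_A - (q_X) = 0.
So q_X = (107 - q_A)/4 and q_A = (116 - q_X)/8.
Substituting one into the other gives q_X = 740/31 and q_A = 357/31.
Total output Q = 740/31 + 357/31 = 1097/31.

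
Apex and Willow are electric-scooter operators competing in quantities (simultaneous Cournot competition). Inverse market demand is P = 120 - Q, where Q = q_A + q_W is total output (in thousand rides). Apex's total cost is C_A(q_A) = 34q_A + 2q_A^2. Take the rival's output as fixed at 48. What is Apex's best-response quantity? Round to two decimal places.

6.33

With the rival's output fixed at 48, Apex's profit is π_A = (120 - 48 - q_A)q_A - (34q_A + 2q_A²) = (72 - q_A)q_A - (34q_A + 2q_A²).
∂π_A/∂q_A = 38 - 6q_A = 0, so q_A = 19/3.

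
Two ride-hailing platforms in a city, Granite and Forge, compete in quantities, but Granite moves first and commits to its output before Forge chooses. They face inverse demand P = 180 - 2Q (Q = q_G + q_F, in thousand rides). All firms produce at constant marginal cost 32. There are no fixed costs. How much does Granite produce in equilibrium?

The follower Forge best-responds to any q_G: π_F = (180 - 2Q)q_F - 32q_F.
Setting the follower's marginal profit to zero, 148 - 2q_G - 4q_F = 0, i.e. q_F = (148 - 2q_G)/4.
Granite substitutes q_F(q_G) into its own profit: π_G = q_G(180 - 2q_G - (148 - 2q_G)/2) - 32q_G = (106 - q_G)q_G - 32q_G.
Maximising: ∂π_G/∂q_G = 74 - 2q_G = 0, giving q_G = 37.
Then q_F = (148 - 2·37)/4 = 37/2.

37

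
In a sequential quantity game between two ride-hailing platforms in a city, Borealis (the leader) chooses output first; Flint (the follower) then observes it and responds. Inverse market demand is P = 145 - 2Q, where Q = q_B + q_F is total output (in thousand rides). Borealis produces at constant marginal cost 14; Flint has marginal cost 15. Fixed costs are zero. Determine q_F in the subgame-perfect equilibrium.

The follower Flint best-responds to any q_B: π_F = (145 - 2Q)q_F - 15q_F.
∂π_F/∂q_F = 130 - 2q_B - 4q_F = 0 gives the reaction function q_F = (130 - 2q_B)/4.
The leader anticipates this reaction. Substituting into P = 145 - 2Q gives P = 80 - q_B, so π_B = (80 - q_B)q_B - 14q_B.
Leader FOC: 66 - 2q_B = 0, so q_B = 33.
Then q_F = (130 - 2·33)/4 = 16.

16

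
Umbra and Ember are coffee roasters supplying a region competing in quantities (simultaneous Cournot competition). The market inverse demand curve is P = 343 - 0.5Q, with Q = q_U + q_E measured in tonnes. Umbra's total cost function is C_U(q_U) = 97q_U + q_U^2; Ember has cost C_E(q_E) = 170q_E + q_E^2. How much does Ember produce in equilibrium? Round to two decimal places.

Umbra's profit: π_U = (343 - 0.5Q)q_U - (97q_U + q_U²). Setting ∂π_U/∂q_U = 0: 246 - 3q_U - (1/2)(q_E) = 0.
Ember's profit: π_E = (343 - 0.5Q)q_E - (170q_E + q_E²). Setting ∂π_E/∂q_E = 0: 173 - 3q_E - (1/2)(q_U) = 0.
Rearranging gives the reaction functions q_U = (246 - (1/2)q_E)/3 and q_E = (173 - (1/2)q_U)/3.
Solving the pair: q_U = 74.4571, q_E = 1584/35.

45.26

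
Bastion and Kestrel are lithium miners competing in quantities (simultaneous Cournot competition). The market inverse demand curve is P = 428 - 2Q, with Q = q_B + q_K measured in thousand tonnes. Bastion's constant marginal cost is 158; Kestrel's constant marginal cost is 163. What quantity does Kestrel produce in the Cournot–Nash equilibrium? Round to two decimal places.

Bastion's profit: π_B = (428 - 2Q)q_B - (158q_B). Setting ∂π_B/∂q_B = 0: 270 - 4q_B - 2(q_K) = 0.
Kestrel's profit: π_K = (428 - 2Q)q_K - (163q_K). Setting ∂π_K/∂q_K = 0: 265 - 4q_K - 2(q_B) = 0.
Rearranging gives the reaction functions q_B = (270 - 2q_K)/4 and q_K = (265 - 2q_B)/4.
Substituting one into the other gives q_B = 275/6 and q_K = 130/3.

43.33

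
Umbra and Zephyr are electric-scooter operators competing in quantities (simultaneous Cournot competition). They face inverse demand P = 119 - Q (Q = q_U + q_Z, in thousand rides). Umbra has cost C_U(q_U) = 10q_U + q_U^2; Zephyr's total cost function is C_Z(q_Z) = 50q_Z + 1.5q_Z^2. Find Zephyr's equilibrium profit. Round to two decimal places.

Umbra's profit: π_U = (119 - Q)q_U - (10q_U + q_U²). Setting ∂π_U/∂q_U = 0: 109 - 4q_U - (q_Z) = 0.
Zephyr's first-order condition: 69 - 5q_Z - (q_U) = 0.
Rearranging gives the reaction functions q_U = (109 - q_Z)/4 and q_Z = (69 - q_U)/5.
Substituting one into the other gives q_U = 476/19 and q_Z = 167/19.
Price P = 119 - 643/19 = 1618/19.
Zephyr's profit: (1618/19)·(167/19) - 50·(167/19) - (3/2)(167/19)² = 193.1371.

193.14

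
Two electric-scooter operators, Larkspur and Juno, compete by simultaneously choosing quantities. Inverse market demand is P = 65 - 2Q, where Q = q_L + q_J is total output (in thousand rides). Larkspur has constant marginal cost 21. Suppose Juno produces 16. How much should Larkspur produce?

3

With the rival's output fixed at 16, Larkspur's profit is π_L = (65 - 2·16 - 2q_L)q_L - (21q_L) = (33 - 2q_L)q_L - (21q_L).
∂π_L/∂q_L = 12 - 4q_L = 0, so q_L = 3.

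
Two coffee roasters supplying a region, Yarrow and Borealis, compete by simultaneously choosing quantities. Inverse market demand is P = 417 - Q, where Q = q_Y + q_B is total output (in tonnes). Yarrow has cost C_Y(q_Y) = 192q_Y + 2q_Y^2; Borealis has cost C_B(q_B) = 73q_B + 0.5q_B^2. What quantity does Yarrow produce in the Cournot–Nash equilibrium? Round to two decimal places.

19.47

Yarrow's profit: π_Y = (417 - Q)q_Y - (192q_Y + 2q_Y²). Setting ∂π_Y/∂q_Y = 0: 225 - 6q_Y - (q_B) = 0.
Borealis's first-order condition: 344 - 3q_B - (q_Y) = 0.
Best responses: q_Y = (225 - q_B)/6, q_B = (344 - q_Y)/3.
Substituting one into the other gives q_Y = 331/17 and q_B = 1839/17.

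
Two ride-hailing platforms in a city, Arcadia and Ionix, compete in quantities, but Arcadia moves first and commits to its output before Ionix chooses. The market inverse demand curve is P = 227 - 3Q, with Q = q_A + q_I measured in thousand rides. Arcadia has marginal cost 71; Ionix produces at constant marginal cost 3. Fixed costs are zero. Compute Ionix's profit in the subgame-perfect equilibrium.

The follower Ionix best-responds to any q_A: π_I = (227 - 3Q)q_I - 3q_I.
∂π_I/∂q_I = 224 - 3q_A - 6q_I = 0 gives the reaction function q_I = (224 - 3q_A)/6.
Arcadia substitutes q_I(q_A) into its own profit: π_A = q_A(227 - 3q_A - (224 - 3q_A)/2) - 71q_A = (115 - (3/2)q_A)q_A - 71q_A.
Leader FOC: 44 - 3q_A = 0, so q_A = 44/3.
Then q_I = (224 - 3·(44/3))/6 = 30.
Price P = 227 - 3·(134/3) = 93.
Ionix's profit: (93 - 3)·30 = 2700.

2700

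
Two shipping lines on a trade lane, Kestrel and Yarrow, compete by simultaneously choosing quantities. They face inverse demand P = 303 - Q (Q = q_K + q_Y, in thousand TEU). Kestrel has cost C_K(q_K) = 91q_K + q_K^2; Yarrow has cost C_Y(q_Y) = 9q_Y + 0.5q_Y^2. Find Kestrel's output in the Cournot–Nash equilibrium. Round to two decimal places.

31.09

Kestrel's profit: π_K = (303 - Q)q_K - (91q_K + q_K²). Setting ∂π_K/∂q_K = 0: 212 - 4q_K - (q_Y) = 0.
Yarrow's first-order condition: 294 - 3q_Y - (q_K) = 0.
Rearranging gives the reaction functions q_K = (212 - q_Y)/4 and q_Y = (294 - q_K)/3.
Solving the pair: q_K = 342/11, q_Y = 964/11.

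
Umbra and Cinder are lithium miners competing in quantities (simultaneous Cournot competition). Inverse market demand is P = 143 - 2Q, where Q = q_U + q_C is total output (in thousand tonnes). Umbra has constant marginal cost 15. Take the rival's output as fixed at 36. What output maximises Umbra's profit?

14

With the rival's output fixed at 36, Umbra's profit is π_U = (143 - 2·36 - 2q_U)q_U - (15q_U) = (71 - 2q_U)q_U - (15q_U).
∂π_U/∂q_U = 56 - 4q_U = 0, so q_U = 14.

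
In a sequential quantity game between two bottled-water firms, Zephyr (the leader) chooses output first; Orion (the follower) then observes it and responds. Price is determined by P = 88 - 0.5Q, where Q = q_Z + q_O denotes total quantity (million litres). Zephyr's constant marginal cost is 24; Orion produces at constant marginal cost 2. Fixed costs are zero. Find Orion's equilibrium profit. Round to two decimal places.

2112.50

The follower Orion best-responds to any q_Z: π_O = (88 - 0.5Q)q_O - 2q_O.
Setting the follower's marginal profit to zero, 86 - (1/2)q_Z - q_O = 0, i.e. q_O = (86 - (1/2)q_Z).
Zephyr substitutes q_O(q_Z) into its own profit: π_Z = q_Z(88 - (1/2)q_Z - (86 - (1/2)q_Z)/2) - 24q_Z = (45 - (1/4)q_Z)q_Z - 24q_Z.
Leader FOC: 21 - (1/2)q_Z = 0, so q_Z = 42.
Then q_O = (86 - (1/2)·42) = 65.
Price P = 88 - (1/2)·107 = 69/2.
Orion's profit: (69/2 - 2)·65 = 2112.5000.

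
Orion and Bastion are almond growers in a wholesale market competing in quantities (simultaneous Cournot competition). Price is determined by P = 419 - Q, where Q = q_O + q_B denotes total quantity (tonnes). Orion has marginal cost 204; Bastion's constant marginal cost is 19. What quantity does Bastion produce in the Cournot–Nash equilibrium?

195

Orion's profit: π_O = (419 - Q)q_O - (204q_O). Setting ∂π_O/∂q_O = 0: 215 - 2q_O - (q_B) = 0.
Bastion's first-order condition: 400 - 2q_B - (q_O) = 0.
Rearranging gives the reaction functions q_O = (215 - q_B)/2 and q_B = (400 - q_O)/2.
Solving the pair: q_O = 10, q_B = 195.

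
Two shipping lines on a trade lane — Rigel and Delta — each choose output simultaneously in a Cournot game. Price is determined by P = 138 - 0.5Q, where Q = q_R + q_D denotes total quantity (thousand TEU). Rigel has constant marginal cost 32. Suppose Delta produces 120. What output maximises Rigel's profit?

46

With the rival's output fixed at 120, Rigel's profit is π_R = (138 - (1/2)·120 - (1/2)q_R)q_R - (32q_R) = (78 - (1/2)q_R)q_R - (32q_R).
∂π_R/∂q_R = 46 - q_R = 0, so q_R = 46.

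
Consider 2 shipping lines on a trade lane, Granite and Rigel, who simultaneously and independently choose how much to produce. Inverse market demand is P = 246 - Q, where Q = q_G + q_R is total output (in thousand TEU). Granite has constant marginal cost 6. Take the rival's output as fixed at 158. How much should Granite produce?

41

With the rival's output fixed at 158, Granite's profit is π_G = (246 - 158 - q_G)q_G - (6q_G) = (88 - q_G)q_G - (6q_G).
∂π_G/∂q_G = 82 - 2q_G = 0, so q_G = 41.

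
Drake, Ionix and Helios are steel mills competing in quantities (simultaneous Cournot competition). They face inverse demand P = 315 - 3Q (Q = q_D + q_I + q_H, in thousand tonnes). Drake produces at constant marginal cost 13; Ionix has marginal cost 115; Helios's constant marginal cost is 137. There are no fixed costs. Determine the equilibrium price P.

145

Drake's profit: π_D = (315 - 3Q)q_D - (13q_D). Setting ∂π_D/∂q_D = 0: 302 - 6q_D - 3(q_I + q_H) = 0.
Ionix's first-order condition: 200 - 6q_I - 3(q_D + q_H) = 0.
Helios's first-order condition: 178 - 6q_H - 3(q_D + q_I) = 0.
Adding the 3 first-order conditions: 680 − 12Q = 0, so Q = 170/3.
Back-substituting: q_D = (302 − 170)/3 = 44, q_I = (200 − 170)/3 = 10, q_H = (178 − 170)/3 = 8/3.
Total output Q = 170/3, so price P = 315 - 3·(170/3) = 145.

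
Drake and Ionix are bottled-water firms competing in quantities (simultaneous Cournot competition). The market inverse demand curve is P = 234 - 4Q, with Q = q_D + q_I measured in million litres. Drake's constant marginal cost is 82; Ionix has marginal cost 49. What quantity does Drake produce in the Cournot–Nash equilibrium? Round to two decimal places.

9.92

Drake's profit: π_D = (234 - 4Q)q_D - (82q_D). Setting ∂π_D/∂q_D = 0: 152 - 8q_D - 4(q_I) = 0.
Ionix's profit: π_I = (234 - 4Q)q_I - (49q_I). Setting ∂π_I/∂q_I = 0: 185 - 8q_I - 4(q_D) = 0.
Best responses: q_D = (152 - 4q_I)/8, q_I = (185 - 4q_D)/8.
Substituting one into the other gives q_D = 119/12 and q_I = 109/6.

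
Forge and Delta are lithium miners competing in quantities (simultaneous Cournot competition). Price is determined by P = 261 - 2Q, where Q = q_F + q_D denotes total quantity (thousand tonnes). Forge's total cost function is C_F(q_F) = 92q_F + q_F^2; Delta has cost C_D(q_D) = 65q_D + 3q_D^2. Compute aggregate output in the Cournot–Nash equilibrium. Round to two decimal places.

Forge's profit: π_F = (261 - 2Q)q_F - (92q_F + q_F²). Setting ∂π_F/∂q_F = 0: 169 - 6q_F - 2(q_D) = 0.
Delta's profit: π_D = (261 - 2Q)q_D - (65q_D + 3q_D²). Setting ∂π_D/∂q_D = 0: 196 - 10q_D - 2(q_F) = 0.
Best responses: q_F = (169 - 2q_D)/6, q_D = (196 - 2q_F)/10.
Solving the pair: q_F = 649/28, q_D = 419/28.
Total output Q = 649/28 + 419/28 = 267/7.

38.14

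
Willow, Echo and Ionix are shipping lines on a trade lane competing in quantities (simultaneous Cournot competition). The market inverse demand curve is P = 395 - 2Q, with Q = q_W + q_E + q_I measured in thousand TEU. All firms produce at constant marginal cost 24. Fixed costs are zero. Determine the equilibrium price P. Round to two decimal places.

116.75

Each firm earns π_i = (395 - 2Q)q_i - 24q_i.
First-order condition (treating rivals' output as given): 371 - 4q_i - 2·Σ_{j≠i} q_j = 0.
With identical firms every q_j equals q_i, so Σ_{j≠i} q_j = 2q_i and 371 = 8q_i, giving q_i = 371/8.
Total output Q = 1113/8, so price P = 395 - 2·(1113/8) = 467/4.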